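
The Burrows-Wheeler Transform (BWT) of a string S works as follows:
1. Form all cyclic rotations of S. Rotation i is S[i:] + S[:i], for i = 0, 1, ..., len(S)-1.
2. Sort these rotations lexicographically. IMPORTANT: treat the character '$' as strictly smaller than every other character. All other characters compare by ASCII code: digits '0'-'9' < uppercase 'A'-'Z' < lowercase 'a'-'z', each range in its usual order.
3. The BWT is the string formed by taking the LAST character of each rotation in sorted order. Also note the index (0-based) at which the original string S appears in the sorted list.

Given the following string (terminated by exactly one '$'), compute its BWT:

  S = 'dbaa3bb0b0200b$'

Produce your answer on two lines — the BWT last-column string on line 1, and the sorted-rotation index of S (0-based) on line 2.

All 15 rotations (rotation i = S[i:]+S[:i]):
  rot[0] = dbaa3bb0b0200b$
  rot[1] = baa3bb0b0200b$d
  rot[2] = aa3bb0b0200b$db
  rot[3] = a3bb0b0200b$dba
  rot[4] = 3bb0b0200b$dbaa
  rot[5] = bb0b0200b$dbaa3
  rot[6] = b0b0200b$dbaa3b
  rot[7] = 0b0200b$dbaa3bb
  rot[8] = b0200b$dbaa3bb0
  rot[9] = 0200b$dbaa3bb0b
  rot[10] = 200b$dbaa3bb0b0
  rot[11] = 00b$dbaa3bb0b02
  rot[12] = 0b$dbaa3bb0b020
  rot[13] = b$dbaa3bb0b0200
  rot[14] = $dbaa3bb0b0200b
Sorted (with $ < everything):
  sorted[0] = $dbaa3bb0b0200b  (last char: 'b')
  sorted[1] = 00b$dbaa3bb0b02  (last char: '2')
  sorted[2] = 0200b$dbaa3bb0b  (last char: 'b')
  sorted[3] = 0b$dbaa3bb0b020  (last char: '0')
  sorted[4] = 0b0200b$dbaa3bb  (last char: 'b')
  sorted[5] = 200b$dbaa3bb0b0  (last char: '0')
  sorted[6] = 3bb0b0200b$dbaa  (last char: 'a')
  sorted[7] = a3bb0b0200b$dba  (last char: 'a')
  sorted[8] = aa3bb0b0200b$db  (last char: 'b')
  sorted[9] = b$dbaa3bb0b0200  (last char: '0')
  sorted[10] = b0200b$dbaa3bb0  (last char: '0')
  sorted[11] = b0b0200b$dbaa3b  (last char: 'b')
  sorted[12] = baa3bb0b0200b$d  (last char: 'd')
  sorted[13] = bb0b0200b$dbaa3  (last char: '3')
  sorted[14] = dbaa3bb0b0200b$  (last char: '$')
Last column: b2b0b0aab00bd3$
Original string S is at sorted index 14

Answer: b2b0b0aab00bd3$
14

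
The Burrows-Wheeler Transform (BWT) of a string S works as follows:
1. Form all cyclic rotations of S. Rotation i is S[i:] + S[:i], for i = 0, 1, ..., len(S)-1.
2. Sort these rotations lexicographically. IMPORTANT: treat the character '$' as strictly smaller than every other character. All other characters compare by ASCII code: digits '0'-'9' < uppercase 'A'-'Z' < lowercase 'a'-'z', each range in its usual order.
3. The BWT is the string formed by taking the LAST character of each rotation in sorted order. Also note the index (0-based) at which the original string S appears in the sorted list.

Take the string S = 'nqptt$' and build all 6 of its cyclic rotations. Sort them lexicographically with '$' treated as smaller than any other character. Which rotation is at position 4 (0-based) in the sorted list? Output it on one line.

Answer: t$nqpt

Derivation:
All 6 rotations (rotation i = S[i:]+S[:i]):
  rot[0] = nqptt$
  rot[1] = qptt$n
  rot[2] = ptt$nq
  rot[3] = tt$nqp
  rot[4] = t$nqpt
  rot[5] = $nqptt
Sorted (with $ < everything):
  sorted[0] = $nqptt
  sorted[1] = nqptt$
  sorted[2] = ptt$nq
  sorted[3] = qptt$n
  sorted[4] = t$nqpt
  sorted[5] = tt$nqp
sorted[4] = t$nqpt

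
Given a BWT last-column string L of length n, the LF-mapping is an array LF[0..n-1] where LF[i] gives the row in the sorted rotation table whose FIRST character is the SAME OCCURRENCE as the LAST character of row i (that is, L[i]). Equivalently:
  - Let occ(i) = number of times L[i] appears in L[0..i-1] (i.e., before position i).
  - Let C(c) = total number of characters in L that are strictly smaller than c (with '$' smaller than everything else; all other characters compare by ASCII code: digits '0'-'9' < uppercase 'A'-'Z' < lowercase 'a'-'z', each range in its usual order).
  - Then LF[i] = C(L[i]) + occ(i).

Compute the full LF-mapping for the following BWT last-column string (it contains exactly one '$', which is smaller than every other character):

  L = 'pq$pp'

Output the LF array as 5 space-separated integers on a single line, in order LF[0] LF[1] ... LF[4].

Char counts: '$':1, 'p':3, 'q':1
C (first-col start): C('$')=0, C('p')=1, C('q')=4
L[0]='p': occ=0, LF[0]=C('p')+0=1+0=1
L[1]='q': occ=0, LF[1]=C('q')+0=4+0=4
L[2]='$': occ=0, LF[2]=C('$')+0=0+0=0
L[3]='p': occ=1, LF[3]=C('p')+1=1+1=2
L[4]='p': occ=2, LF[4]=C('p')+2=1+2=3

Answer: 1 4 0 2 3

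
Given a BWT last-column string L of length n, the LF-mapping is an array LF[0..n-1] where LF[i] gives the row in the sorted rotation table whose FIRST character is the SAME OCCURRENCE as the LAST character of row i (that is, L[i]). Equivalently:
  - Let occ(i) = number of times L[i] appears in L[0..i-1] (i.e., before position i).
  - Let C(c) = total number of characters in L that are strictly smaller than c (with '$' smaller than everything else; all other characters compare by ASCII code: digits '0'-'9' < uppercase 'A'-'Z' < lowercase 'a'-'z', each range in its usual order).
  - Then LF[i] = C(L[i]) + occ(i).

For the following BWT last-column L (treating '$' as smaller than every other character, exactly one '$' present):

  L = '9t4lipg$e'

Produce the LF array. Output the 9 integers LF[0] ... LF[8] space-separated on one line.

Char counts: '$':1, '4':1, '9':1, 'e':1, 'g':1, 'i':1, 'l':1, 'p':1, 't':1
C (first-col start): C('$')=0, C('4')=1, C('9')=2, C('e')=3, C('g')=4, C('i')=5, C('l')=6, C('p')=7, C('t')=8
L[0]='9': occ=0, LF[0]=C('9')+0=2+0=2
L[1]='t': occ=0, LF[1]=C('t')+0=8+0=8
L[2]='4': occ=0, LF[2]=C('4')+0=1+0=1
L[3]='l': occ=0, LF[3]=C('l')+0=6+0=6
L[4]='i': occ=0, LF[4]=C('i')+0=5+0=5
L[5]='p': occ=0, LF[5]=C('p')+0=7+0=7
L[6]='g': occ=0, LF[6]=C('g')+0=4+0=4
L[7]='$': occ=0, LF[7]=C('$')+0=0+0=0
L[8]='e': occ=0, LF[8]=C('e')+0=3+0=3

Answer: 2 8 1 6 5 7 4 0 3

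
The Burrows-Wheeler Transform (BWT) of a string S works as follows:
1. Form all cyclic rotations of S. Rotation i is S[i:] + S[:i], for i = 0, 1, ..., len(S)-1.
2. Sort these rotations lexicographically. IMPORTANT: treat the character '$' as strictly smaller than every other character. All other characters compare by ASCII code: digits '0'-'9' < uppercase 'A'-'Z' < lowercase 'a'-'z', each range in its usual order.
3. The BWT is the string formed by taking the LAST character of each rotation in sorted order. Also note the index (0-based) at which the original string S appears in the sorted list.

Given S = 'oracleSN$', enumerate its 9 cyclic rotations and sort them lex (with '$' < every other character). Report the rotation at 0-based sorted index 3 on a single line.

Answer: acleSN$or

Derivation:
All 9 rotations (rotation i = S[i:]+S[:i]):
  rot[0] = oracleSN$
  rot[1] = racleSN$o
  rot[2] = acleSN$or
  rot[3] = cleSN$ora
  rot[4] = leSN$orac
  rot[5] = eSN$oracl
  rot[6] = SN$oracle
  rot[7] = N$oracleS
  rot[8] = $oracleSN
Sorted (with $ < everything):
  sorted[0] = $oracleSN
  sorted[1] = N$oracleS
  sorted[2] = SN$oracle
  sorted[3] = acleSN$or
  sorted[4] = cleSN$ora
  sorted[5] = eSN$oracl
  sorted[6] = leSN$orac
  sorted[7] = oracleSN$
  sorted[8] = racleSN$o
sorted[3] = acleSN$or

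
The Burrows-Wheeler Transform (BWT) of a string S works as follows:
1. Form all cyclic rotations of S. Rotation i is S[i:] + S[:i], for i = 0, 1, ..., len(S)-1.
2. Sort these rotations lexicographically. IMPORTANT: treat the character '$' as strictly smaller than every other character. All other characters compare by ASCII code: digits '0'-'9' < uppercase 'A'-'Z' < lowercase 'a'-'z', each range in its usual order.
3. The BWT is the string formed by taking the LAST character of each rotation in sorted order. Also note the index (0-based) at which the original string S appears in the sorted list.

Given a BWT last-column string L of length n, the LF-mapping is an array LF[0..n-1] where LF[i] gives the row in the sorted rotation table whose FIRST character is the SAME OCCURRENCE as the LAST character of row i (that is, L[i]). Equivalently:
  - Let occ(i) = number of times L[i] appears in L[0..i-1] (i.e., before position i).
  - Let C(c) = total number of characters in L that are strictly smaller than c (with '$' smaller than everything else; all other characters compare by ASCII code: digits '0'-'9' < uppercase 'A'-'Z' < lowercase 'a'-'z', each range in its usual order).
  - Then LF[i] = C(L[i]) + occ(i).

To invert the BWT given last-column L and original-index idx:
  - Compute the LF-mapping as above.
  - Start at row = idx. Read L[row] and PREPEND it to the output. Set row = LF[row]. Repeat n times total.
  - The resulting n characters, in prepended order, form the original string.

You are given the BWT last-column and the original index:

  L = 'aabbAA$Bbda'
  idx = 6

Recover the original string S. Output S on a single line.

LF mapping: 4 5 7 8 1 2 0 3 9 10 6
Walk LF starting at row 6, prepending L[row]:
  step 1: row=6, L[6]='$', prepend. Next row=LF[6]=0
  step 2: row=0, L[0]='a', prepend. Next row=LF[0]=4
  step 3: row=4, L[4]='A', prepend. Next row=LF[4]=1
  step 4: row=1, L[1]='a', prepend. Next row=LF[1]=5
  step 5: row=5, L[5]='A', prepend. Next row=LF[5]=2
  step 6: row=2, L[2]='b', prepend. Next row=LF[2]=7
  step 7: row=7, L[7]='B', prepend. Next row=LF[7]=3
  step 8: row=3, L[3]='b', prepend. Next row=LF[3]=8
  step 9: row=8, L[8]='b', prepend. Next row=LF[8]=9
  step 10: row=9, L[9]='d', prepend. Next row=LF[9]=10
  step 11: row=10, L[10]='a', prepend. Next row=LF[10]=6
Reversed output: adbbBbAaAa$

Answer: adbbBbAaAa$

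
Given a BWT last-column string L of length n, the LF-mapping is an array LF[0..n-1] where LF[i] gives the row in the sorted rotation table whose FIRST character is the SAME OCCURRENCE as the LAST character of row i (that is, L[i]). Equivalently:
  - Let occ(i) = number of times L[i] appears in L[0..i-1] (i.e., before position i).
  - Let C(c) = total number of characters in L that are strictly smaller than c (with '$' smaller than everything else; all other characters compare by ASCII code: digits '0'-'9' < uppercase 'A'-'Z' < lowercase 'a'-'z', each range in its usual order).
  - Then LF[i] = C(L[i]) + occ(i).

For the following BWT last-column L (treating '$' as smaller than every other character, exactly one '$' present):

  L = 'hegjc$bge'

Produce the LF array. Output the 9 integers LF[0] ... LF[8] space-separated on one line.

Answer: 7 3 5 8 2 0 1 6 4

Derivation:
Char counts: '$':1, 'b':1, 'c':1, 'e':2, 'g':2, 'h':1, 'j':1
C (first-col start): C('$')=0, C('b')=1, C('c')=2, C('e')=3, C('g')=5, C('h')=7, C('j')=8
L[0]='h': occ=0, LF[0]=C('h')+0=7+0=7
L[1]='e': occ=0, LF[1]=C('e')+0=3+0=3
L[2]='g': occ=0, LF[2]=C('g')+0=5+0=5
L[3]='j': occ=0, LF[3]=C('j')+0=8+0=8
L[4]='c': occ=0, LF[4]=C('c')+0=2+0=2
L[5]='$': occ=0, LF[5]=C('$')+0=0+0=0
L[6]='b': occ=0, LF[6]=C('b')+0=1+0=1
L[7]='g': occ=1, LF[7]=C('g')+1=5+1=6
L[8]='e': occ=1, LF[8]=C('e')+1=3+1=4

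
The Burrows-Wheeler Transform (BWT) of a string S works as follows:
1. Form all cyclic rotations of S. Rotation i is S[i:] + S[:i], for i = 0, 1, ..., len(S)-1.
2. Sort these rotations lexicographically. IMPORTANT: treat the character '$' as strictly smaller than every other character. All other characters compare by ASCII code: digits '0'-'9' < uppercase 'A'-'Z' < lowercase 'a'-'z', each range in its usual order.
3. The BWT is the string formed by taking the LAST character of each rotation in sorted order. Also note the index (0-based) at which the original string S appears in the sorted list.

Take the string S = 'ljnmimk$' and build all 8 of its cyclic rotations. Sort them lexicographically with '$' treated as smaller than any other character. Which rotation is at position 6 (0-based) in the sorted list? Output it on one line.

Answer: mk$ljnmi

Derivation:
All 8 rotations (rotation i = S[i:]+S[:i]):
  rot[0] = ljnmimk$
  rot[1] = jnmimk$l
  rot[2] = nmimk$lj
  rot[3] = mimk$ljn
  rot[4] = imk$ljnm
  rot[5] = mk$ljnmi
  rot[6] = k$ljnmim
  rot[7] = $ljnmimk
Sorted (with $ < everything):
  sorted[0] = $ljnmimk
  sorted[1] = imk$ljnm
  sorted[2] = jnmimk$l
  sorted[3] = k$ljnmim
  sorted[4] = ljnmimk$
  sorted[5] = mimk$ljn
  sorted[6] = mk$ljnmi
  sorted[7] = nmimk$lj
sorted[6] = mk$ljnmi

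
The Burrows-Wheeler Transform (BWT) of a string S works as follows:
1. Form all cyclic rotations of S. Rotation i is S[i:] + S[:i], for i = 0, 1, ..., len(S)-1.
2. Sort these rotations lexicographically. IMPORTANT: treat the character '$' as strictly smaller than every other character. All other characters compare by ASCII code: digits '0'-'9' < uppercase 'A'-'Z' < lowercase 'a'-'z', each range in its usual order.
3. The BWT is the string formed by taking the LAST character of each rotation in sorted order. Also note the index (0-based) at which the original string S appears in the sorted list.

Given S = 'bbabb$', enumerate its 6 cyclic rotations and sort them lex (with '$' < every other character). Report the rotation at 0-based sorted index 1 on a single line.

Answer: abb$bb

Derivation:
All 6 rotations (rotation i = S[i:]+S[:i]):
  rot[0] = bbabb$
  rot[1] = babb$b
  rot[2] = abb$bb
  rot[3] = bb$bba
  rot[4] = b$bbab
  rot[5] = $bbabb
Sorted (with $ < everything):
  sorted[0] = $bbabb
  sorted[1] = abb$bb
  sorted[2] = b$bbab
  sorted[3] = babb$b
  sorted[4] = bb$bba
  sorted[5] = bbabb$
sorted[1] = abb$bb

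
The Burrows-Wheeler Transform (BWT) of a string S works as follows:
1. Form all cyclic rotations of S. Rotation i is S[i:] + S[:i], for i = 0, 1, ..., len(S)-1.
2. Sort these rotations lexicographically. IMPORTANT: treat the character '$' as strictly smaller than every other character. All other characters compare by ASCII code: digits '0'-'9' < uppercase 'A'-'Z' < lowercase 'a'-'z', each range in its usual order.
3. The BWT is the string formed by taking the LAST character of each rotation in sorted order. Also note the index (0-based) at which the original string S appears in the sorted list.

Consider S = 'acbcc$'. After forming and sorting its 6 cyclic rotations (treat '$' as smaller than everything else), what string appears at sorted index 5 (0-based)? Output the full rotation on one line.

Answer: cc$acb

Derivation:
All 6 rotations (rotation i = S[i:]+S[:i]):
  rot[0] = acbcc$
  rot[1] = cbcc$a
  rot[2] = bcc$ac
  rot[3] = cc$acb
  rot[4] = c$acbc
  rot[5] = $acbcc
Sorted (with $ < everything):
  sorted[0] = $acbcc
  sorted[1] = acbcc$
  sorted[2] = bcc$ac
  sorted[3] = c$acbc
  sorted[4] = cbcc$a
  sorted[5] = cc$acb
sorted[5] = cc$acb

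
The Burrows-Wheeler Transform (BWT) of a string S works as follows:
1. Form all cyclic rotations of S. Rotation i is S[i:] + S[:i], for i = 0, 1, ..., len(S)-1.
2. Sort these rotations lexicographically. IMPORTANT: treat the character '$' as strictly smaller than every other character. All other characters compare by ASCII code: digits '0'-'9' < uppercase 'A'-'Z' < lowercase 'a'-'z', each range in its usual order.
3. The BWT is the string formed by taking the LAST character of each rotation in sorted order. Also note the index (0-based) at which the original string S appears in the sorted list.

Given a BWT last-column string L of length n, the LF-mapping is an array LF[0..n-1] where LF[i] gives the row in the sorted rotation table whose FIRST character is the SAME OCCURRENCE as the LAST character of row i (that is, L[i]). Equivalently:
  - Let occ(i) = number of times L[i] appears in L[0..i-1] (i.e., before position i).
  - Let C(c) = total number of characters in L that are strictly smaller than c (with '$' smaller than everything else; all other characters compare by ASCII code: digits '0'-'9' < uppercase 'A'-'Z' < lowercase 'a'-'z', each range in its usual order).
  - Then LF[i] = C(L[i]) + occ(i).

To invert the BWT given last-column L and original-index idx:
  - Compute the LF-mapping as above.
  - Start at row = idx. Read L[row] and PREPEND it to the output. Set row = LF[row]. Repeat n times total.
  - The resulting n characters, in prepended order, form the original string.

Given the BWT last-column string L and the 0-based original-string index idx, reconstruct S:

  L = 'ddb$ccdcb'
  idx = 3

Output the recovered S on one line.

Answer: cccdbbdd$

Derivation:
LF mapping: 6 7 1 0 3 4 8 5 2
Walk LF starting at row 3, prepending L[row]:
  step 1: row=3, L[3]='$', prepend. Next row=LF[3]=0
  step 2: row=0, L[0]='d', prepend. Next row=LF[0]=6
  step 3: row=6, L[6]='d', prepend. Next row=LF[6]=8
  step 4: row=8, L[8]='b', prepend. Next row=LF[8]=2
  step 5: row=2, L[2]='b', prepend. Next row=LF[2]=1
  step 6: row=1, L[1]='d', prepend. Next row=LF[1]=7
  step 7: row=7, L[7]='c', prepend. Next row=LF[7]=5
  step 8: row=5, L[5]='c', prepend. Next row=LF[5]=4
  step 9: row=4, L[4]='c', prepend. Next row=LF[4]=3
Reversed output: cccdbbdd$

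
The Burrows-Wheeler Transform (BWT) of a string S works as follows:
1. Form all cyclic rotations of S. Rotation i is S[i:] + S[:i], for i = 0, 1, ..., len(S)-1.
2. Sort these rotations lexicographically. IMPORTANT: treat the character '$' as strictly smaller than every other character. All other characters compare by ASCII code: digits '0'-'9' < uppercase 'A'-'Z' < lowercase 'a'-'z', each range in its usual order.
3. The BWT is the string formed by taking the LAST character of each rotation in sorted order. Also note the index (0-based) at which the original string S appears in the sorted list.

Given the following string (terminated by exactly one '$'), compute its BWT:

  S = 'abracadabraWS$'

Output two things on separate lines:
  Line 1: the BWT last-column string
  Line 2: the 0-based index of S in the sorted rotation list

All 14 rotations (rotation i = S[i:]+S[:i]):
  rot[0] = abracadabraWS$
  rot[1] = bracadabraWS$a
  rot[2] = racadabraWS$ab
  rot[3] = acadabraWS$abr
  rot[4] = cadabraWS$abra
  rot[5] = adabraWS$abrac
  rot[6] = dabraWS$abraca
  rot[7] = abraWS$abracad
  rot[8] = braWS$abracada
  rot[9] = raWS$abracadab
  rot[10] = aWS$abracadabr
  rot[11] = WS$abracadabra
  rot[12] = S$abracadabraW
  rot[13] = $abracadabraWS
Sorted (with $ < everything):
  sorted[0] = $abracadabraWS  (last char: 'S')
  sorted[1] = S$abracadabraW  (last char: 'W')
  sorted[2] = WS$abracadabra  (last char: 'a')
  sorted[3] = aWS$abracadabr  (last char: 'r')
  sorted[4] = abraWS$abracad  (last char: 'd')
  sorted[5] = abracadabraWS$  (last char: '$')
  sorted[6] = acadabraWS$abr  (last char: 'r')
  sorted[7] = adabraWS$abrac  (last char: 'c')
  sorted[8] = braWS$abracada  (last char: 'a')
  sorted[9] = bracadabraWS$a  (last char: 'a')
  sorted[10] = cadabraWS$abra  (last char: 'a')
  sorted[11] = dabraWS$abraca  (last char: 'a')
  sorted[12] = raWS$abracadab  (last char: 'b')
  sorted[13] = racadabraWS$ab  (last char: 'b')
Last column: SWard$rcaaaabb
Original string S is at sorted index 5

Answer: SWard$rcaaaabb
5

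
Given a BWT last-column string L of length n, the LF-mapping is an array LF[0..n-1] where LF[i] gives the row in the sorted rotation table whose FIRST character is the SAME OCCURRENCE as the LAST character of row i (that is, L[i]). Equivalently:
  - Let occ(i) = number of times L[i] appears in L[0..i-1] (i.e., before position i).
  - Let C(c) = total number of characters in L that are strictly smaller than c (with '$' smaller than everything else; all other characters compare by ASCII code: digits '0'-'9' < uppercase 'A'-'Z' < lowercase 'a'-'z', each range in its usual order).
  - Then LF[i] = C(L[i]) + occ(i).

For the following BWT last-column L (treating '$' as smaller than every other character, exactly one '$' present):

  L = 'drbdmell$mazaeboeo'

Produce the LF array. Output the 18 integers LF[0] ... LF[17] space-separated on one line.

Answer: 5 16 3 6 12 7 10 11 0 13 1 17 2 8 4 14 9 15

Derivation:
Char counts: '$':1, 'a':2, 'b':2, 'd':2, 'e':3, 'l':2, 'm':2, 'o':2, 'r':1, 'z':1
C (first-col start): C('$')=0, C('a')=1, C('b')=3, C('d')=5, C('e')=7, C('l')=10, C('m')=12, C('o')=14, C('r')=16, C('z')=17
L[0]='d': occ=0, LF[0]=C('d')+0=5+0=5
L[1]='r': occ=0, LF[1]=C('r')+0=16+0=16
L[2]='b': occ=0, LF[2]=C('b')+0=3+0=3
L[3]='d': occ=1, LF[3]=C('d')+1=5+1=6
L[4]='m': occ=0, LF[4]=C('m')+0=12+0=12
L[5]='e': occ=0, LF[5]=C('e')+0=7+0=7
L[6]='l': occ=0, LF[6]=C('l')+0=10+0=10
L[7]='l': occ=1, LF[7]=C('l')+1=10+1=11
L[8]='$': occ=0, LF[8]=C('$')+0=0+0=0
L[9]='m': occ=1, LF[9]=C('m')+1=12+1=13
L[10]='a': occ=0, LF[10]=C('a')+0=1+0=1
L[11]='z': occ=0, LF[11]=C('z')+0=17+0=17
L[12]='a': occ=1, LF[12]=C('a')+1=1+1=2
L[13]='e': occ=1, LF[13]=C('e')+1=7+1=8
L[14]='b': occ=1, LF[14]=C('b')+1=3+1=4
L[15]='o': occ=0, LF[15]=C('o')+0=14+0=14
L[16]='e': occ=2, LF[16]=C('e')+2=7+2=9
L[17]='o': occ=1, LF[17]=C('o')+1=14+1=15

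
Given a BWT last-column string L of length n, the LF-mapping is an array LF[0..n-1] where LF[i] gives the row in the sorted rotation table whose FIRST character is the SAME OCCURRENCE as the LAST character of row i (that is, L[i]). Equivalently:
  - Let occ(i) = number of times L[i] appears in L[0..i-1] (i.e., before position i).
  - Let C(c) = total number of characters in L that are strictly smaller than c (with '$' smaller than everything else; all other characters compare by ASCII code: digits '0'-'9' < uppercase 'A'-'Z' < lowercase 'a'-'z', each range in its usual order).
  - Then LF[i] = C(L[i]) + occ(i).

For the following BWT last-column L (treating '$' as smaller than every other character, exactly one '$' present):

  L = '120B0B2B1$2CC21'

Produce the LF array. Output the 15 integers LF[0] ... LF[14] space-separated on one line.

Char counts: '$':1, '0':2, '1':3, '2':4, 'B':3, 'C':2
C (first-col start): C('$')=0, C('0')=1, C('1')=3, C('2')=6, C('B')=10, C('C')=13
L[0]='1': occ=0, LF[0]=C('1')+0=3+0=3
L[1]='2': occ=0, LF[1]=C('2')+0=6+0=6
L[2]='0': occ=0, LF[2]=C('0')+0=1+0=1
L[3]='B': occ=0, LF[3]=C('B')+0=10+0=10
L[4]='0': occ=1, LF[4]=C('0')+1=1+1=2
L[5]='B': occ=1, LF[5]=C('B')+1=10+1=11
L[6]='2': occ=1, LF[6]=C('2')+1=6+1=7
L[7]='B': occ=2, LF[7]=C('B')+2=10+2=12
L[8]='1': occ=1, LF[8]=C('1')+1=3+1=4
L[9]='$': occ=0, LF[9]=C('$')+0=0+0=0
L[10]='2': occ=2, LF[10]=C('2')+2=6+2=8
L[11]='C': occ=0, LF[11]=C('C')+0=13+0=13
L[12]='C': occ=1, LF[12]=C('C')+1=13+1=14
L[13]='2': occ=3, LF[13]=C('2')+3=6+3=9
L[14]='1': occ=2, LF[14]=C('1')+2=3+2=5

Answer: 3 6 1 10 2 11 7 12 4 0 8 13 14 9 5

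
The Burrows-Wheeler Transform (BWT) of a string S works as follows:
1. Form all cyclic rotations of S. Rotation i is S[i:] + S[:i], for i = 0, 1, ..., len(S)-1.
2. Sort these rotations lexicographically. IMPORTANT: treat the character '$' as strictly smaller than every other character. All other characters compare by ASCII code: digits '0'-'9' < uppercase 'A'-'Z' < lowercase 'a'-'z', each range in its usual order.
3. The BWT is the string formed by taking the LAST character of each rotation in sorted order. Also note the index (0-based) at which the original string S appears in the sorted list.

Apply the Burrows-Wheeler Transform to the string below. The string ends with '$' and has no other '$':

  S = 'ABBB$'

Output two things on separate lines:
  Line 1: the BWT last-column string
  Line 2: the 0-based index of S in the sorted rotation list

Answer: B$BBA
1

Derivation:
All 5 rotations (rotation i = S[i:]+S[:i]):
  rot[0] = ABBB$
  rot[1] = BBB$A
  rot[2] = BB$AB
  rot[3] = B$ABB
  rot[4] = $ABBB
Sorted (with $ < everything):
  sorted[0] = $ABBB  (last char: 'B')
  sorted[1] = ABBB$  (last char: '$')
  sorted[2] = B$ABB  (last char: 'B')
  sorted[3] = BB$AB  (last char: 'B')
  sorted[4] = BBB$A  (last char: 'A')
Last column: B$BBA
Original string S is at sorted index 1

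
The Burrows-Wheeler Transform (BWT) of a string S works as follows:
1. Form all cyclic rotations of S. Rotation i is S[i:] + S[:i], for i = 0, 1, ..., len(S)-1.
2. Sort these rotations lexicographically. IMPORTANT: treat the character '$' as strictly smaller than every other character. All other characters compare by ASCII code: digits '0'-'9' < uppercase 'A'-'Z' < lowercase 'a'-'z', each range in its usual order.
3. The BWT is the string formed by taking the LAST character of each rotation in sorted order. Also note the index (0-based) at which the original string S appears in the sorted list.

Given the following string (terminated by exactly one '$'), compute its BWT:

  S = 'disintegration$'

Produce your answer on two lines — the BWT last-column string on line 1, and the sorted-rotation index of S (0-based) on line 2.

Answer: nr$testdoiigina
2

Derivation:
All 15 rotations (rotation i = S[i:]+S[:i]):
  rot[0] = disintegration$
  rot[1] = isintegration$d
  rot[2] = sintegration$di
  rot[3] = integration$dis
  rot[4] = ntegration$disi
  rot[5] = tegration$disin
  rot[6] = egration$disint
  rot[7] = gration$disinte
  rot[8] = ration$disinteg
  rot[9] = ation$disintegr
  rot[10] = tion$disintegra
  rot[11] = ion$disintegrat
  rot[12] = on$disintegrati
  rot[13] = n$disintegratio
  rot[14] = $disintegration
Sorted (with $ < everything):
  sorted[0] = $disintegration  (last char: 'n')
  sorted[1] = ation$disintegr  (last char: 'r')
  sorted[2] = disintegration$  (last char: '$')
  sorted[3] = egration$disint  (last char: 't')
  sorted[4] = gration$disinte  (last char: 'e')
  sorted[5] = integration$dis  (last char: 's')
  sorted[6] = ion$disintegrat  (last char: 't')
  sorted[7] = isintegration$d  (last char: 'd')
  sorted[8] = n$disintegratio  (last char: 'o')
  sorted[9] = ntegration$disi  (last char: 'i')
  sorted[10] = on$disintegrati  (last char: 'i')
  sorted[11] = ration$disinteg  (last char: 'g')
  sorted[12] = sintegration$di  (last char: 'i')
  sorted[13] = tegration$disin  (last char: 'n')
  sorted[14] = tion$disintegra  (last char: 'a')
Last column: nr$testdoiigina
Original string S is at sorted index 2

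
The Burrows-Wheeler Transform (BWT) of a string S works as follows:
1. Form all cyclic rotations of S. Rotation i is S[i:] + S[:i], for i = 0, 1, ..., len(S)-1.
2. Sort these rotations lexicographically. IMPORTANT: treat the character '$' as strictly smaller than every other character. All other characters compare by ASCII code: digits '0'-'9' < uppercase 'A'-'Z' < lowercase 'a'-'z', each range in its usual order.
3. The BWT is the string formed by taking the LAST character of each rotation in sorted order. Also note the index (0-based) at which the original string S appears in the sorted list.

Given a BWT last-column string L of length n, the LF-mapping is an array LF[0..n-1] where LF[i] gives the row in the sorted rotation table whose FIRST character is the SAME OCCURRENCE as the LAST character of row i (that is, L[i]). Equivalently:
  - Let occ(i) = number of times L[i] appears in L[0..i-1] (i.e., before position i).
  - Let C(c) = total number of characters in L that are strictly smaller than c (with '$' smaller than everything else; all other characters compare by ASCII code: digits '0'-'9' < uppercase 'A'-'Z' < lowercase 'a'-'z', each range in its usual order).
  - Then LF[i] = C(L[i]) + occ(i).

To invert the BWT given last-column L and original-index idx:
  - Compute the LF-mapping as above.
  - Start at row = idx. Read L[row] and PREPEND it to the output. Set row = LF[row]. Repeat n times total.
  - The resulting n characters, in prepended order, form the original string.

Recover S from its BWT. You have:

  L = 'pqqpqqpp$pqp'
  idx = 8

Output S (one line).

Answer: qpppqqpqpqp$

Derivation:
LF mapping: 1 7 8 2 9 10 3 4 0 5 11 6
Walk LF starting at row 8, prepending L[row]:
  step 1: row=8, L[8]='$', prepend. Next row=LF[8]=0
  step 2: row=0, L[0]='p', prepend. Next row=LF[0]=1
  step 3: row=1, L[1]='q', prepend. Next row=LF[1]=7
  step 4: row=7, L[7]='p', prepend. Next row=LF[7]=4
  step 5: row=4, L[4]='q', prepend. Next row=LF[4]=9
  step 6: row=9, L[9]='p', prepend. Next row=LF[9]=5
  step 7: row=5, L[5]='q', prepend. Next row=LF[5]=10
  step 8: row=10, L[10]='q', prepend. Next row=LF[10]=11
  step 9: row=11, L[11]='p', prepend. Next row=LF[11]=6
  step 10: row=6, L[6]='p', prepend. Next row=LF[6]=3
  step 11: row=3, L[3]='p', prepend. Next row=LF[3]=2
  step 12: row=2, L[2]='q', prepend. Next row=LF[2]=8
Reversed output: qpppqqpqpqp$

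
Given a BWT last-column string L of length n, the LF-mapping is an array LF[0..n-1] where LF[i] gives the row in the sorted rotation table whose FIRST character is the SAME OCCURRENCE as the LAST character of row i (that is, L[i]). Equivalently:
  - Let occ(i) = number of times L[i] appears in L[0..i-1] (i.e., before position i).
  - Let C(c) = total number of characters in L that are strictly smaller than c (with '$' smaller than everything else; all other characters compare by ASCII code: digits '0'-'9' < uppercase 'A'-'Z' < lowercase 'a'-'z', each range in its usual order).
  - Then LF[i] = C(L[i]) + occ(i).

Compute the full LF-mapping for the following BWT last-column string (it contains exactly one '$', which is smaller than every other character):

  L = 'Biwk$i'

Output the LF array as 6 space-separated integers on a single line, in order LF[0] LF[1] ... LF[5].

Answer: 1 2 5 4 0 3

Derivation:
Char counts: '$':1, 'B':1, 'i':2, 'k':1, 'w':1
C (first-col start): C('$')=0, C('B')=1, C('i')=2, C('k')=4, C('w')=5
L[0]='B': occ=0, LF[0]=C('B')+0=1+0=1
L[1]='i': occ=0, LF[1]=C('i')+0=2+0=2
L[2]='w': occ=0, LF[2]=C('w')+0=5+0=5
L[3]='k': occ=0, LF[3]=C('k')+0=4+0=4
L[4]='$': occ=0, LF[4]=C('$')+0=0+0=0
L[5]='i': occ=1, LF[5]=C('i')+1=2+1=3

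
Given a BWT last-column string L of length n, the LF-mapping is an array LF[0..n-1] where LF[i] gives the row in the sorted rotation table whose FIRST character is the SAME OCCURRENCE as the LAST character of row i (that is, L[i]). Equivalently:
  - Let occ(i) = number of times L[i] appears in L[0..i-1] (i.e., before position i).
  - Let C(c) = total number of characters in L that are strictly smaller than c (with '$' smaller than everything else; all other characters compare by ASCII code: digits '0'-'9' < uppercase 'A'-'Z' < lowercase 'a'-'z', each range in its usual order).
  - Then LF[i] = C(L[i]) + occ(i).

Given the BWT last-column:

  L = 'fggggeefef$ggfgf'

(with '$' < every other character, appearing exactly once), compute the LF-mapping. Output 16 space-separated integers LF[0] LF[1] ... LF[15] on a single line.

Answer: 4 9 10 11 12 1 2 5 3 6 0 13 14 7 15 8

Derivation:
Char counts: '$':1, 'e':3, 'f':5, 'g':7
C (first-col start): C('$')=0, C('e')=1, C('f')=4, C('g')=9
L[0]='f': occ=0, LF[0]=C('f')+0=4+0=4
L[1]='g': occ=0, LF[1]=C('g')+0=9+0=9
L[2]='g': occ=1, LF[2]=C('g')+1=9+1=10
L[3]='g': occ=2, LF[3]=C('g')+2=9+2=11
L[4]='g': occ=3, LF[4]=C('g')+3=9+3=12
L[5]='e': occ=0, LF[5]=C('e')+0=1+0=1
L[6]='e': occ=1, LF[6]=C('e')+1=1+1=2
L[7]='f': occ=1, LF[7]=C('f')+1=4+1=5
L[8]='e': occ=2, LF[8]=C('e')+2=1+2=3
L[9]='f': occ=2, LF[9]=C('f')+2=4+2=6
L[10]='$': occ=0, LF[10]=C('$')+0=0+0=0
L[11]='g': occ=4, LF[11]=C('g')+4=9+4=13
L[12]='g': occ=5, LF[12]=C('g')+5=9+5=14
L[13]='f': occ=3, LF[13]=C('f')+3=4+3=7
L[14]='g': occ=6, LF[14]=C('g')+6=9+6=15
L[15]='f': occ=4, LF[15]=C('f')+4=4+4=8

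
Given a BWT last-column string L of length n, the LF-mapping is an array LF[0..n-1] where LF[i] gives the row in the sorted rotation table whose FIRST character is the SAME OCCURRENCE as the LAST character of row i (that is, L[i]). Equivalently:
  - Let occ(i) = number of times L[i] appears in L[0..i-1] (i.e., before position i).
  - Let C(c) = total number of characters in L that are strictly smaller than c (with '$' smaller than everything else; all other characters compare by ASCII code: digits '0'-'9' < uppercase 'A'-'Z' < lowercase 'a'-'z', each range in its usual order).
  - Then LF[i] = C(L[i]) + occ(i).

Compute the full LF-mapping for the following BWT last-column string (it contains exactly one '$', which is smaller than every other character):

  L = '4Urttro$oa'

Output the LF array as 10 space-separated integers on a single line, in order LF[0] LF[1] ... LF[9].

Answer: 1 2 6 8 9 7 4 0 5 3

Derivation:
Char counts: '$':1, '4':1, 'U':1, 'a':1, 'o':2, 'r':2, 't':2
C (first-col start): C('$')=0, C('4')=1, C('U')=2, C('a')=3, C('o')=4, C('r')=6, C('t')=8
L[0]='4': occ=0, LF[0]=C('4')+0=1+0=1
L[1]='U': occ=0, LF[1]=C('U')+0=2+0=2
L[2]='r': occ=0, LF[2]=C('r')+0=6+0=6
L[3]='t': occ=0, LF[3]=C('t')+0=8+0=8
L[4]='t': occ=1, LF[4]=C('t')+1=8+1=9
L[5]='r': occ=1, LF[5]=C('r')+1=6+1=7
L[6]='o': occ=0, LF[6]=C('o')+0=4+0=4
L[7]='$': occ=0, LF[7]=C('$')+0=0+0=0
L[8]='o': occ=1, LF[8]=C('o')+1=4+1=5
L[9]='a': occ=0, LF[9]=C('a')+0=3+0=3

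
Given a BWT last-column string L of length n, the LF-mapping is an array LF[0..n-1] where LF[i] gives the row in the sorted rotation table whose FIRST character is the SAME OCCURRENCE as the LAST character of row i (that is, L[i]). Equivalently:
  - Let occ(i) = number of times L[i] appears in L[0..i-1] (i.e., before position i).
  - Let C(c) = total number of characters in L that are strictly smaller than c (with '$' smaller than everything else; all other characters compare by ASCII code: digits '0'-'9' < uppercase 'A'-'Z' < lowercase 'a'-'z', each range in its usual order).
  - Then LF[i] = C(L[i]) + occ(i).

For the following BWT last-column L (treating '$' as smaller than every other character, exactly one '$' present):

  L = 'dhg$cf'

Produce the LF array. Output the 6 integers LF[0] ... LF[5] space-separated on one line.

Answer: 2 5 4 0 1 3

Derivation:
Char counts: '$':1, 'c':1, 'd':1, 'f':1, 'g':1, 'h':1
C (first-col start): C('$')=0, C('c')=1, C('d')=2, C('f')=3, C('g')=4, C('h')=5
L[0]='d': occ=0, LF[0]=C('d')+0=2+0=2
L[1]='h': occ=0, LF[1]=C('h')+0=5+0=5
L[2]='g': occ=0, LF[2]=C('g')+0=4+0=4
L[3]='$': occ=0, LF[3]=C('$')+0=0+0=0
L[4]='c': occ=0, LF[4]=C('c')+0=1+0=1
L[5]='f': occ=0, LF[5]=C('f')+0=3+0=3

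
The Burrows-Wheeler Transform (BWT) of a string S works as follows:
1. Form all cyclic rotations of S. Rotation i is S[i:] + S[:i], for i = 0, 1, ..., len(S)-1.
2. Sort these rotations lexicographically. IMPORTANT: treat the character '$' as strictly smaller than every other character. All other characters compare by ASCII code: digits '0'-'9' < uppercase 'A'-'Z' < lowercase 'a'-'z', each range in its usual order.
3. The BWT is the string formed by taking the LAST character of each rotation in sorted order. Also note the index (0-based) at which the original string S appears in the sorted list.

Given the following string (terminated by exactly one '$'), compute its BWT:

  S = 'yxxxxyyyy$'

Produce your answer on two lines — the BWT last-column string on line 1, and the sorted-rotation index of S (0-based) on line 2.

Answer: yyxxxy$yyx
6

Derivation:
All 10 rotations (rotation i = S[i:]+S[:i]):
  rot[0] = yxxxxyyyy$
  rot[1] = xxxxyyyy$y
  rot[2] = xxxyyyy$yx
  rot[3] = xxyyyy$yxx
  rot[4] = xyyyy$yxxx
  rot[5] = yyyy$yxxxx
  rot[6] = yyy$yxxxxy
  rot[7] = yy$yxxxxyy
  rot[8] = y$yxxxxyyy
  rot[9] = $yxxxxyyyy
Sorted (with $ < everything):
  sorted[0] = $yxxxxyyyy  (last char: 'y')
  sorted[1] = xxxxyyyy$y  (last char: 'y')
  sorted[2] = xxxyyyy$yx  (last char: 'x')
  sorted[3] = xxyyyy$yxx  (last char: 'x')
  sorted[4] = xyyyy$yxxx  (last char: 'x')
  sorted[5] = y$yxxxxyyy  (last char: 'y')
  sorted[6] = yxxxxyyyy$  (last char: '$')
  sorted[7] = yy$yxxxxyy  (last char: 'y')
  sorted[8] = yyy$yxxxxy  (last char: 'y')
  sorted[9] = yyyy$yxxxx  (last char: 'x')
Last column: yyxxxy$yyx
Original string S is at sorted index 6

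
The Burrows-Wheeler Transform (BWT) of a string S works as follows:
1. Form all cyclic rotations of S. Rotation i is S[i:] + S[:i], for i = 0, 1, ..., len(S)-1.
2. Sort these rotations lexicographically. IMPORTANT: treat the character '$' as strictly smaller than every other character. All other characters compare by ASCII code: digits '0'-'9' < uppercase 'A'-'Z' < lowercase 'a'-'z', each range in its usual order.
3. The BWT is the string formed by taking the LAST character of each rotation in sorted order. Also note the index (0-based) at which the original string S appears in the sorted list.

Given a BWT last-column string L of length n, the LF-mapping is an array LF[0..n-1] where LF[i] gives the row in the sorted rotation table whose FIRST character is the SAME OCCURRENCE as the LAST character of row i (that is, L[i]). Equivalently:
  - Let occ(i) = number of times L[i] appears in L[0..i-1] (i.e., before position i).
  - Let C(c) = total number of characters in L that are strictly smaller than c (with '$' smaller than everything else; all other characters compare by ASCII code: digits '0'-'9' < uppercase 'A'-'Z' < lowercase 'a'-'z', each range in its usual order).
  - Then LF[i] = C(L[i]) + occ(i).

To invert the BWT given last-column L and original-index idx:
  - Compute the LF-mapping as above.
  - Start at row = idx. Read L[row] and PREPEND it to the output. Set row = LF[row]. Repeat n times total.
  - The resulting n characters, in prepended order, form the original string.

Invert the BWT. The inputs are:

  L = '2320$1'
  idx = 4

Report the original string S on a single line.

LF mapping: 3 5 4 1 0 2
Walk LF starting at row 4, prepending L[row]:
  step 1: row=4, L[4]='$', prepend. Next row=LF[4]=0
  step 2: row=0, L[0]='2', prepend. Next row=LF[0]=3
  step 3: row=3, L[3]='0', prepend. Next row=LF[3]=1
  step 4: row=1, L[1]='3', prepend. Next row=LF[1]=5
  step 5: row=5, L[5]='1', prepend. Next row=LF[5]=2
  step 6: row=2, L[2]='2', prepend. Next row=LF[2]=4
Reversed output: 21302$

Answer: 21302$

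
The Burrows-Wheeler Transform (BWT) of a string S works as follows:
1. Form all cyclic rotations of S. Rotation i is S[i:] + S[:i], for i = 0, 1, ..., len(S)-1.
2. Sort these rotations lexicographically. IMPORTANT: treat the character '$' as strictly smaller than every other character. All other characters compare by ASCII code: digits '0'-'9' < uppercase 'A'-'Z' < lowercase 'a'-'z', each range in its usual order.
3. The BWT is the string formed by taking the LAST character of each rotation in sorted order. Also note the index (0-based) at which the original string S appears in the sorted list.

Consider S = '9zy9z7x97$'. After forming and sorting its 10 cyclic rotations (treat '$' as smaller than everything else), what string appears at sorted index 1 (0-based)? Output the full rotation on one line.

All 10 rotations (rotation i = S[i:]+S[:i]):
  rot[0] = 9zy9z7x97$
  rot[1] = zy9z7x97$9
  rot[2] = y9z7x97$9z
  rot[3] = 9z7x97$9zy
  rot[4] = z7x97$9zy9
  rot[5] = 7x97$9zy9z
  rot[6] = x97$9zy9z7
  rot[7] = 97$9zy9z7x
  rot[8] = 7$9zy9z7x9
  rot[9] = $9zy9z7x97
Sorted (with $ < everything):
  sorted[0] = $9zy9z7x97
  sorted[1] = 7$9zy9z7x9
  sorted[2] = 7x97$9zy9z
  sorted[3] = 97$9zy9z7x
  sorted[4] = 9z7x97$9zy
  sorted[5] = 9zy9z7x97$
  sorted[6] = x97$9zy9z7
  sorted[7] = y9z7x97$9z
  sorted[8] = z7x97$9zy9
  sorted[9] = zy9z7x97$9
sorted[1] = 7$9zy9z7x9

Answer: 7$9zy9z7x9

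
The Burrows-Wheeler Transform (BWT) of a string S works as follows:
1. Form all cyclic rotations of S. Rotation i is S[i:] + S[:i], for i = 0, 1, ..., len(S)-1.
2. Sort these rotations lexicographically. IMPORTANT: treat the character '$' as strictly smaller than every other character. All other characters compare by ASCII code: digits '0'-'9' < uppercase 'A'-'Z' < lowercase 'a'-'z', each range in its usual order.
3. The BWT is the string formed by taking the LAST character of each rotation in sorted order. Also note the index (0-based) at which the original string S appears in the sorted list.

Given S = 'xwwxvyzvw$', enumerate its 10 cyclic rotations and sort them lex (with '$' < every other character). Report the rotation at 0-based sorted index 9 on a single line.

All 10 rotations (rotation i = S[i:]+S[:i]):
  rot[0] = xwwxvyzvw$
  rot[1] = wwxvyzvw$x
  rot[2] = wxvyzvw$xw
  rot[3] = xvyzvw$xww
  rot[4] = vyzvw$xwwx
  rot[5] = yzvw$xwwxv
  rot[6] = zvw$xwwxvy
  rot[7] = vw$xwwxvyz
  rot[8] = w$xwwxvyzv
  rot[9] = $xwwxvyzvw
Sorted (with $ < everything):
  sorted[0] = $xwwxvyzvw
  sorted[1] = vw$xwwxvyz
  sorted[2] = vyzvw$xwwx
  sorted[3] = w$xwwxvyzv
  sorted[4] = wwxvyzvw$x
  sorted[5] = wxvyzvw$xw
  sorted[6] = xvyzvw$xww
  sorted[7] = xwwxvyzvw$
  sorted[8] = yzvw$xwwxv
  sorted[9] = zvw$xwwxvy
sorted[9] = zvw$xwwxvy

Answer: zvw$xwwxvy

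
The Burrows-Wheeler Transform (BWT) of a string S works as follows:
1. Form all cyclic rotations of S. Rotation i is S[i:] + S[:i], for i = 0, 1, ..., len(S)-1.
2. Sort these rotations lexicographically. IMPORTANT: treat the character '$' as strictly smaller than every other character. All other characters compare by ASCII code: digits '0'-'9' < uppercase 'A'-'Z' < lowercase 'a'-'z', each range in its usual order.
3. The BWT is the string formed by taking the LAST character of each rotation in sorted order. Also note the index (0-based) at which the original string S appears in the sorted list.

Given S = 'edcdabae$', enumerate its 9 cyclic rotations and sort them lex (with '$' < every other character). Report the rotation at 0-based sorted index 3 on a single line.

All 9 rotations (rotation i = S[i:]+S[:i]):
  rot[0] = edcdabae$
  rot[1] = dcdabae$e
  rot[2] = cdabae$ed
  rot[3] = dabae$edc
  rot[4] = abae$edcd
  rot[5] = bae$edcda
  rot[6] = ae$edcdab
  rot[7] = e$edcdaba
  rot[8] = $edcdabae
Sorted (with $ < everything):
  sorted[0] = $edcdabae
  sorted[1] = abae$edcd
  sorted[2] = ae$edcdab
  sorted[3] = bae$edcda
  sorted[4] = cdabae$ed
  sorted[5] = dabae$edc
  sorted[6] = dcdabae$e
  sorted[7] = e$edcdaba
  sorted[8] = edcdabae$
sorted[3] = bae$edcda

Answer: bae$edcda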